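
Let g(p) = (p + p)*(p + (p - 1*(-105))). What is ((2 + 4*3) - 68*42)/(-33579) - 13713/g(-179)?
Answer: -29008217/434483478 ≈ -0.066765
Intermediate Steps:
g(p) = 2*p*(105 + 2*p) (g(p) = (2*p)*(p + (p + 105)) = (2*p)*(p + (105 + p)) = (2*p)*(105 + 2*p) = 2*p*(105 + 2*p))
((2 + 4*3) - 68*42)/(-33579) - 13713/g(-179) = ((2 + 4*3) - 68*42)/(-33579) - 13713*(-1/(358*(105 + 2*(-179)))) = ((2 + 12) - 2856)*(-1/33579) - 13713*(-1/(358*(105 - 358))) = (14 - 2856)*(-1/33579) - 13713/(2*(-179)*(-253)) = -2842*(-1/33579) - 13713/90574 = 406/4797 - 13713*1/90574 = 406/4797 - 13713/90574 = -29008217/434483478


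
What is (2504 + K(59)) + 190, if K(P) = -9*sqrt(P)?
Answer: 2694 - 9*sqrt(59) ≈ 2624.9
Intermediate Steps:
(2504 + K(59)) + 190 = (2504 - 9*sqrt(59)) + 190 = 2694 - 9*sqrt(59)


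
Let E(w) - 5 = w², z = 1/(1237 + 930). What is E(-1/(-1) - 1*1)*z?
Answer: 5/2167 ≈ 0.0023073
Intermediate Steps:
z = 1/2167 ≈ 0.00046147
E(w) = 5 + w²
E(-1/(-1) - 1*1)*z = (5 + (-1/(-1) - 1*1)²)*(1/2167) = (5 + (-1*(-1) - 1)²)*(1/2167) = (5 + (1 - 1)²)*(1/2167) = (5 + 0²)*(1/2167) = (5 + 0)*(1/2167) = 5*(1/2167) = 5/2167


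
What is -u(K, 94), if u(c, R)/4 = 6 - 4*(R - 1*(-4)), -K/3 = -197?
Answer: 1544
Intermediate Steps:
K = 591 (K = -3*(-197) = 591)
u(c, R) = -40 - 16*R (u(c, R) = 4*(6 - 4*(R - 1*(-4))) = 4*(6 - 4*(R + 4)) = 4*(6 - 4*(4 + R)) = 4*(6 + (-16 - 4*R)) = 4*(-10 - 4*R) = -40 - 16*R)
-u(K, 94) = -(-40 - 16*94) = -(-40 - 1504) = -1*(-1544) = 1544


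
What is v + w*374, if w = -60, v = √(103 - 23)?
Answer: -22440 + 4*√5 ≈ -22431.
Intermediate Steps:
v = 4*√5 (v = √80 = 4*√5 ≈ 8.9443)
v + w*374 = 4*√5 - 60*374 = 4*√5 - 22440 = -22440 + 4*√5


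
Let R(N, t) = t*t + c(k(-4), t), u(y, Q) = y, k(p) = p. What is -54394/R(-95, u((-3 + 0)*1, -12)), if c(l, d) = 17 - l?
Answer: -27197/15 ≈ -1813.1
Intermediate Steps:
R(N, t) = 21 + t**2 (R(N, t) = t*t + (17 - 1*(-4)) = t**2 + (17 + 4) = t**2 + 21 = 21 + t**2)
-54394/R(-95, u((-3 + 0)*1, -12)) = -54394/(21 + ((-3 + 0)*1)**2) = -54394/(21 + (-3*1)**2) = -54394/(21 + (-3)**2) = -54394/(21 + 9) = -54394/30 = -54394*1/30 = -27197/15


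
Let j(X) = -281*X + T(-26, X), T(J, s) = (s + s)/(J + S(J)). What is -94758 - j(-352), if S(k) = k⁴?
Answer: -44248752898/228475 ≈ -1.9367e+5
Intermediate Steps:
T(J, s) = 2*s/(J + J⁴) (T(J, s) = (s + s)/(J + J⁴) = (2*s)/(J + J⁴) = 2*s/(J + J⁴))
j(X) = -64201474*X/228475 (j(X) = -281*X + 2*X/(-26 + (-26)⁴) = -281*X + 2*X/(-26 + 456976) = -281*X + 2*X/456950 = -281*X + 2*X*(1/456950) = -281*X + X/228475 = -64201474*X/228475)
-94758 - j(-352) = -94758 - (-64201474)*(-352)/228475 = -94758 - 1*22598918848/228475 = -94758 - 22598918848/228475 = -44248752898/228475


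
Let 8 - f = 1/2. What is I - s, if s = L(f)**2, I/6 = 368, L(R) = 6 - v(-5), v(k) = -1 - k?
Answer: 2204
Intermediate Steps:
f = 15/2 (f = 8 - 1/2 = 15/2 ≈ 7.5000)
L(R) = 2 (L(R) = 6 - (-1 - 1*(-5)) = 6 - (-1 + 5) = 6 - 1*4 = 6 - 4 = 2)
I = 2208 (I = 6*368 = 2208)
s = 4 (s = 2**2 = 4)
I - s = 2208 - 1*4 = 2208 - 4 = 2204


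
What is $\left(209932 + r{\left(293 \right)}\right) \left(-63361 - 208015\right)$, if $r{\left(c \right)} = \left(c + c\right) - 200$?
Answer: $-57075257568$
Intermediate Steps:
$r{\left(c \right)} = -200 + 2 c$ ($r{\left(c \right)} = 2 c - 200 = -200 + 2 c$)
$\left(209932 + r{\left(293 \right)}\right) \left(-63361 - 208015\right) = \left(209932 + \left(-200 + 2 \cdot 293\right)\right) \left(-63361 - 208015\right) = \left(209932 + \left(-200 + 586\right)\right) \left(-271376\right) = \left(209932 + 386\right) \left(-271376\right) = 210318 \left(-271376\right) = -57075257568$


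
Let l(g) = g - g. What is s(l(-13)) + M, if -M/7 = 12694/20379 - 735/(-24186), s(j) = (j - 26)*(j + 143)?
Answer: -611601984745/164295498 ≈ -3722.6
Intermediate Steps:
l(g) = 0
s(j) = (-26 + j)*(143 + j)
M = -751323181/164295498 (M = -7*(12694/20379 - 735/(-24186)) = -7*(12694*(1/20379) - 735*(-1/24186)) = -7*(12694/20379 + 245/8062) = -7*107331883/164295498 = -751323181/164295498 ≈ -4.5730)
s(l(-13)) + M = (-3718 + 0² + 117*0) - 751323181/164295498 = (-3718 + 0 + 0) - 751323181/164295498 = -3718 - 751323181/164295498 = -611601984745/164295498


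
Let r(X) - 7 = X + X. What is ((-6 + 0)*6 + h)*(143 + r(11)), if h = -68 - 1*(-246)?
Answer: 24424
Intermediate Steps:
h = 178 (h = -68 + 246 = 178)
r(X) = 7 + 2*X (r(X) = 7 + (X + X) = 7 + 2*X)
((-6 + 0)*6 + h)*(143 + r(11)) = ((-6 + 0)*6 + 178)*(143 + (7 + 2*11)) = (-6*6 + 178)*(143 + (7 + 22)) = (-36 + 178)*(143 + 29) = 142*172 = 24424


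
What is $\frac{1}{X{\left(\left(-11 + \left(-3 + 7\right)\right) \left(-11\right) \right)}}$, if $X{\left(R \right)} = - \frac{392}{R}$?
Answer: $- \frac{11}{56} \approx -0.19643$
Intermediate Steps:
$\frac{1}{X{\left(\left(-11 + \left(-3 + 7\right)\right) \left(-11\right) \right)}} = \frac{1}{\left(-392\right) \frac{1}{\left(-11 + \left(-3 + 7\right)\right) \left(-11\right)}} = \frac{1}{\left(-392\right) \frac{1}{\left(-11 + 4\right) \left(-11\right)}} = \frac{1}{\left(-392\right) \frac{1}{\left(-7\right) \left(-11\right)}} = \frac{1}{\left(-392\right) \frac{1}{77}} = \frac{1}{- \frac{56}{11}} = - \frac{11}{56}$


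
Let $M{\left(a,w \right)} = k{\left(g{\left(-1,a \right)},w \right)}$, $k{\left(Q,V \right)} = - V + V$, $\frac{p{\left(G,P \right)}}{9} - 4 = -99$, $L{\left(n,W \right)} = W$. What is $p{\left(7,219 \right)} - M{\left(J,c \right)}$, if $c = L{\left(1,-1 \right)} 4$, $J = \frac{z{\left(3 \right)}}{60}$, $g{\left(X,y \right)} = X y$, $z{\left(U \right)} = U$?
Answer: $-855$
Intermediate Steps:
$p{\left(G,P \right)} = -855$ ($p{\left(G,P \right)} = 36 + 9 \left(-99\right) = 36 - 891 = -855$)
$J = \frac{1}{20}$ ($J = \frac{3}{60} = 3 \cdot \frac{1}{60} = \frac{1}{20} \approx 0.05$)
$c = -4$ ($c = \left(-1\right) 4 = -4$)
$k{\left(Q,V \right)} = 0$
$M{\left(a,w \right)} = 0$
$p{\left(7,219 \right)} - M{\left(J,c \right)} = -855 - 0 = -855 + 0 = -855$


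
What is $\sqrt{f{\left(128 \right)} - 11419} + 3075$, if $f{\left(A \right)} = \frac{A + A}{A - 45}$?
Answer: $3075 + \frac{i \sqrt{78644243}}{83} \approx 3075.0 + 106.85 i$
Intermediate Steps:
$f{\left(A \right)} = \frac{2 A}{-45 + A}$
$\sqrt{f{\left(128 \right)} - 11419} + 3075 = \sqrt{2 \cdot 128 \frac{1}{-45 + 128} - 11419} + 3075 = \sqrt{2 \cdot 128 \cdot \frac{1}{83} - 11419} + 3075 = \sqrt{\frac{256}{83} - 11419} + 3075 = \sqrt{- \frac{947521}{83}} + 3075 = \frac{i \sqrt{78644243}}{83} + 3075 = 3075 + \frac{i \sqrt{78644243}}{83}$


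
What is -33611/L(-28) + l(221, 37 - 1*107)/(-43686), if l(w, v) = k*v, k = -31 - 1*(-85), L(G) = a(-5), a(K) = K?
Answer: 27191649/4045 ≈ 6722.3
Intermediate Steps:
L(G) = -5
k = 54 (k = -31 + 85 = 54)
l(w, v) = 54*v
-33611/L(-28) + l(221, 37 - 1*107)/(-43686) = -33611/(-5) + (54*(37 - 1*107))/(-43686) = -33611*(-⅕) + (54*(37 - 107))*(-1/43686) = 33611/5 + (54*(-70))*(-1/43686) = 33611/5 - 3780*(-1/43686) = 33611/5 + 70/809 = 27191649/4045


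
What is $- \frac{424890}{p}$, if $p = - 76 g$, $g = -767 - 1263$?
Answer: $- \frac{42489}{15428} \approx -2.754$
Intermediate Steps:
$g = -2030$ ($g = -767 - 1263 = -2030$)
$p = 154280$ ($p = \left(-76\right) \left(-2030\right) = 154280$)
$- \frac{424890}{p} = - \frac{424890}{154280} = \left(-424890\right) \frac{1}{154280} = - \frac{42489}{15428}$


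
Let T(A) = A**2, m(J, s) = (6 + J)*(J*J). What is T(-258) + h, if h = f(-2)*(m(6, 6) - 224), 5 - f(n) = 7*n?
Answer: 70516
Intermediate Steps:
f(n) = 5 - 7*n
m(J, s) = J**2*(6 + J) (m(J, s) = (6 + J)*J**2 = J**2*(6 + J))
h = 3952 (h = (5 - 7*(-2))*(6**2*(6 + 6) - 224) = (5 + 14)*(36*12 - 224) = 19*(432 - 224) = 19*208 = 3952)
T(-258) + h = (-258)**2 + 3952 = 66564 + 3952 = 70516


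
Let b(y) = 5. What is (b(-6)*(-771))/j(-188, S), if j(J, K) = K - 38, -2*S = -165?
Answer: -7710/89 ≈ -86.629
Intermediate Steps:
S = 165/2 (S = -1/2*(-165) = 165/2 ≈ 82.500)
j(J, K) = -38 + K
(b(-6)*(-771))/j(-188, S) = (5*(-771))/(-38 + 165/2) = -3855/89/2 = -3855*2/89 = -7710/89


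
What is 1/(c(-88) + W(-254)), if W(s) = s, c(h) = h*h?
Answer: 1/7490 ≈ 0.00013351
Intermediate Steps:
c(h) = h**2
1/(c(-88) + W(-254)) = 1/((-88)**2 - 254) = 1/(7744 - 254) = 1/7490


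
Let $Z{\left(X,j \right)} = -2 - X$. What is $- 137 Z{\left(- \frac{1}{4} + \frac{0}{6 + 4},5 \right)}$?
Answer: $\frac{959}{4} \approx 239.75$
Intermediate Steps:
$- 137 Z{\left(- \frac{1}{4} + \frac{0}{6 + 4},5 \right)} = - 137 \left(-2 - \left(- \frac{1}{4} + \frac{0}{6 + 4}\right)\right) = - 137 \left(-2 - \left(\left(-1\right) \frac{1}{4} + \frac{0}{10}\right)\right) = - 137 \left(-2 - \left(- \frac{1}{4} + 0 \cdot \frac{1}{10}\right)\right) = - 137 \left(-2 - \left(- \frac{1}{4} + 0\right)\right) = - 137 \left(-2 - - \frac{1}{4}\right) = - 137 \left(-2 + \frac{1}{4}\right) = \left(-137\right) \left(- \frac{7}{4}\right) = \frac{959}{4}$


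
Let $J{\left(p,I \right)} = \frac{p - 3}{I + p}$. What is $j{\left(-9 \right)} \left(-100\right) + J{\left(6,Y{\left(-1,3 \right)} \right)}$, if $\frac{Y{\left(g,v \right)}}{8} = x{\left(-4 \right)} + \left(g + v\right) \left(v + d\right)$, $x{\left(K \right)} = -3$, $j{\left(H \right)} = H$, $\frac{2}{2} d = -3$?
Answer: $\frac{5399}{6} \approx 899.83$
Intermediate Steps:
$d = -3$
$Y{\left(g,v \right)} = -24 + 8 \left(-3 + v\right) \left(g + v\right)$ ($Y{\left(g,v \right)} = 8 \left(-3 + \left(g + v\right) \left(v - 3\right)\right) = 8 \left(-3 + \left(g + v\right) \left(-3 + v\right)\right) = 8 \left(-3 + \left(-3 + v\right) \left(g + v\right)\right) = -24 + 8 \left(-3 + v\right) \left(g + v\right)$)
$J{\left(p,I \right)} = \frac{-3 + p}{I + p}$
$j{\left(-9 \right)} \left(-100\right) + J{\left(6,Y{\left(-1,3 \right)} \right)} = \left(-9\right) \left(-100\right) + \frac{-3 + 6}{\left(-24 - -24 - 72 + 8 \cdot 3^{2} + 8 \left(-1\right) 3\right) + 6} = 900 + \frac{1}{\left(-24 + 24 - 72 + 8 \cdot 9 - 24\right) + 6} \cdot 3 = 900 + \frac{1}{\left(-24 + 24 - 72 + 72 - 24\right) + 6} \cdot 3 = 900 + \frac{1}{-24 + 6} \cdot 3 = 900 + \frac{1}{-18} \cdot 3 = 900 - \frac{1}{6} = \frac{5399}{6}$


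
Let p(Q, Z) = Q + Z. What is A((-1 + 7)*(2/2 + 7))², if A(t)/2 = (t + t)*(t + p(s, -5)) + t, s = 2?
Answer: 76317696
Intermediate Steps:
A(t) = 2*t + 4*t*(-3 + t) (A(t) = 2*((t + t)*(t + (2 - 5)) + t) = 2*((2*t)*(t - 3) + t) = 2*((2*t)*(-3 + t) + t) = 2*(2*t*(-3 + t) + t) = 2*(t + 2*t*(-3 + t)) = 2*t + 4*t*(-3 + t))
A((-1 + 7)*(2/2 + 7))² = (2*((-1 + 7)*(2/2 + 7))*(-5 + 2*((-1 + 7)*(2/2 + 7))))² = (2*(6*(2*(½) + 7))*(-5 + 2*(6*(2*(½) + 7))))² = (2*(6*(1 + 7))*(-5 + 2*(6*(1 + 7))))² = (2*(6*8)*(-5 + 2*(6*8)))² = (2*48*(-5 + 2*48))² = (2*48*(-5 + 96))² = (2*48*91)² = 8736² = 76317696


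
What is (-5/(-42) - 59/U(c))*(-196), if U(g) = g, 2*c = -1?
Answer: -69454/3 ≈ -23151.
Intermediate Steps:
c = -½ (c = (½)*(-1) = -½ ≈ -0.50000)
(-5/(-42) - 59/U(c))*(-196) = (-5/(-42) - 59/(-½))*(-196) = (-5*(-1/42) - 59*(-2))*(-196) = (5/42 + 118)*(-196) = (4961/42)*(-196) = -69454/3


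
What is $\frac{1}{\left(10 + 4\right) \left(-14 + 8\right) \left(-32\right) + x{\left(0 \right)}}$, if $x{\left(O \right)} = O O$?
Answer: $\frac{1}{2688} \approx 0.00037202$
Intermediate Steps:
$x{\left(O \right)} = O^{2}$
$\frac{1}{\left(10 + 4\right) \left(-14 + 8\right) \left(-32\right) + x{\left(0 \right)}} = \frac{1}{\left(10 + 4\right) \left(-14 + 8\right) \left(-32\right) + 0^{2}} = \frac{1}{14 \left(-6\right) \left(-32\right) + 0} = \frac{1}{\left(-84\right) \left(-32\right) + 0} = \frac{1}{2688 + 0} = \frac{1}{2688}$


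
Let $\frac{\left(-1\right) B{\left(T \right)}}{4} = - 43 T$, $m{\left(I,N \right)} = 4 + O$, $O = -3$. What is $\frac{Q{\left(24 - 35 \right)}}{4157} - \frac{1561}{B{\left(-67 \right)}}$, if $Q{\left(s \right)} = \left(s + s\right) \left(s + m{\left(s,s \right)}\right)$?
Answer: $\frac{9024357}{47905268} \approx 0.18838$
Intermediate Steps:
$m{\left(I,N \right)} = 1$ ($m{\left(I,N \right)} = 4 - 3 = 1$)
$B{\left(T \right)} = 172 T$ ($B{\left(T \right)} = - 4 \left(- 43 T\right) = 172 T$)
$Q{\left(s \right)} = 2 s \left(1 + s\right)$ ($Q{\left(s \right)} = \left(s + s\right) \left(s + 1\right) = 2 s \left(1 + s\right)$)
$\frac{Q{\left(24 - 35 \right)}}{4157} - \frac{1561}{B{\left(-67 \right)}} = \frac{2 \left(24 - 35\right) \left(1 + \left(24 - 35\right)\right)}{4157} - \frac{1561}{172 \left(-67\right)} = 2 \left(-11\right) \left(1 - 11\right) \frac{1}{4157} - \frac{1561}{-11524} = 2 \left(-11\right) \left(-10\right) \frac{1}{4157} - - \frac{1561}{11524} = 220 \cdot \frac{1}{4157} + \frac{1561}{11524} = \frac{220}{4157} + \frac{1561}{11524} = \frac{9024357}{47905268}$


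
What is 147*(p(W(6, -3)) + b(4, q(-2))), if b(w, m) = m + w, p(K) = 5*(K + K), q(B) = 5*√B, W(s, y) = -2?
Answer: -2352 + 735*I*√2 ≈ -2352.0 + 1039.4*I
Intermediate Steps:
p(K) = 10*K (p(K) = 5*(2*K) = 10*K)
147*(p(W(6, -3)) + b(4, q(-2))) = 147*(10*(-2) + (5*√(-2) + 4)) = 147*(-20 + (5*(I*√2) + 4)) = 147*(-20 + (5*I*√2 + 4)) = 147*(-20 + (4 + 5*I*√2)) = 147*(-16 + 5*I*√2) = -2352 + 735*I*√2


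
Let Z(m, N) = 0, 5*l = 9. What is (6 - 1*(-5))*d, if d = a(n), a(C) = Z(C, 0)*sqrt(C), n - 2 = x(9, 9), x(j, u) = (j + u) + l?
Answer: 0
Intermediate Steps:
l = 9/5 (l = (1/5)*9 = 9/5 ≈ 1.8000)
x(j, u) = 9/5 + j + u (x(j, u) = (j + u) + 9/5 = 9/5 + j + u)
n = 109/5 (n = 2 + (9/5 + 9 + 9) = 2 + 99/5 = 109/5 ≈ 21.800)
a(C) = 0 (a(C) = 0*sqrt(C) = 0)
d = 0
(6 - 1*(-5))*d = (6 - 1*(-5))*0 = (6 + 5)*0 = 11*0 = 0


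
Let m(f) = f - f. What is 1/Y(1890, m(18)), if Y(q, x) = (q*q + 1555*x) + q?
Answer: 1/3573990 ≈ 2.7980e-7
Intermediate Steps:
m(f) = 0
Y(q, x) = q + q² + 1555*x (Y(q, x) = (q² + 1555*x) + q = q + q² + 1555*x)
1/Y(1890, m(18)) = 1/(1890 + 1890² + 1555*0) = 1/(1890 + 3572100 + 0) = 1/3573990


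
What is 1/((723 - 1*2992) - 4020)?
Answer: -1/6289 ≈ -0.00015901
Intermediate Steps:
1/((723 - 1*2992) - 4020) = 1/((723 - 2992) - 4020) = 1/(-2269 - 4020) = 1/(-6289) = -1/6289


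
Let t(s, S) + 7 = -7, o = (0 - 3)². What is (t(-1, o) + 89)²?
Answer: 5625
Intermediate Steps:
o = 9 (o = (-3)² = 9)
t(s, S) = -14 (t(s, S) = -7 - 7 = -14)
(t(-1, o) + 89)² = (-14 + 89)² = 75² = 5625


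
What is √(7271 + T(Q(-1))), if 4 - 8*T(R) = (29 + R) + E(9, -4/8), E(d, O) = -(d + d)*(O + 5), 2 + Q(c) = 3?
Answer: √116446/4 ≈ 85.310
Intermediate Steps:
Q(c) = 1 (Q(c) = -2 + 3 = 1)
E(d, O) = -2*d*(5 + O)
T(R) = 7 - R/8 (T(R) = ½ - ((29 + R) - 2*9*(5 - 4/8))/8 = ½ - ((29 + R) - 2*9*(5 - 4*⅛))/8 = ½ - ((29 + R) - 2*9*(5 - ½))/8 = ½ - ((29 + R) - 2*9*9/2)/8 = ½ - ((29 + R) - 81)/8 = ½ - (-52 + R)/8 = ½ + (13/2 - R/8) = 7 - R/8)
√(7271 + T(Q(-1))) = √(7271 + (7 - ⅛*1)) = √(7271 + (7 - ⅛)) = √(7271 + 55/8) = √(58223/8) = √116446/4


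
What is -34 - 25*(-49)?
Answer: 1191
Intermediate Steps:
-34 - 25*(-49) = -34 + 1225 = 1191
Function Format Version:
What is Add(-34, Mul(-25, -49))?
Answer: 1191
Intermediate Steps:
Add(-34, Mul(-25, -49)) = Add(-34, 1225) = 1191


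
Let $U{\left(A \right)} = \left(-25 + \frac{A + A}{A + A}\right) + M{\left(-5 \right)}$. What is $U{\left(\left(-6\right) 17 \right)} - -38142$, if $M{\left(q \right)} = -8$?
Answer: $38110$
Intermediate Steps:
$U{\left(A \right)} = -32$ ($U{\left(A \right)} = \left(-25 + \frac{A + A}{A + A}\right) - 8 = \left(-25 + \frac{2 A}{2 A}\right) - 8 = \left(-25 + 2 A \frac{1}{2 A}\right) - 8 = \left(-25 + 1\right) - 8 = -24 - 8 = -32$)
$U{\left(\left(-6\right) 17 \right)} - -38142 = -32 - -38142 = -32 + 38142 = 38110$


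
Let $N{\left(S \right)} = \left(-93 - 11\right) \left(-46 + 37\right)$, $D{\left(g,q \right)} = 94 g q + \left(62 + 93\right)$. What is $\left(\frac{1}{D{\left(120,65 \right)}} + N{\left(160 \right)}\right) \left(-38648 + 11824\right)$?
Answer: $- \frac{2630362516792}{104765} \approx -2.5107 \cdot 10^{7}$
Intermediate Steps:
$D{\left(g,q \right)} = 155 + 94 g q$ ($D{\left(g,q \right)} = 94 g q + 155 = 155 + 94 g q$)
$N{\left(S \right)} = 936$ ($N{\left(S \right)} = \left(-104\right) \left(-9\right) = 936$)
$\left(\frac{1}{D{\left(120,65 \right)}} + N{\left(160 \right)}\right) \left(-38648 + 11824\right) = \left(\frac{1}{155 + 94 \cdot 120 \cdot 65} + 936\right) \left(-38648 + 11824\right) = \left(\frac{1}{155 + 733200} + 936\right) \left(-26824\right) = \left(\frac{1}{733355} + 936\right) \left(-26824\right) = \frac{686420281}{733355} \left(-26824\right) = - \frac{2630362516792}{104765}$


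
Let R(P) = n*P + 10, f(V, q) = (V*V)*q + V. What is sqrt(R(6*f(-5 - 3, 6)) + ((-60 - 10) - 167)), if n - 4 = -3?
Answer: sqrt(2029) ≈ 45.044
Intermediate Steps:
n = 1 (n = 4 - 3 = 1)
f(V, q) = V + q*V**2 (f(V, q) = V**2*q + V = q*V**2 + V = V + q*V**2)
R(P) = 10 + P (R(P) = 1*P + 10 = P + 10 = 10 + P)
sqrt(R(6*f(-5 - 3, 6)) + ((-60 - 10) - 167)) = sqrt((10 + 6*((-5 - 3)*(1 + (-5 - 3)*6))) + ((-60 - 10) - 167)) = sqrt((10 + 6*(-8*(1 - 8*6))) + (-70 - 167)) = sqrt((10 + 6*(-8*(1 - 48))) - 237) = sqrt((10 + 6*(-8*(-47))) - 237) = sqrt((10 + 6*376) - 237) = sqrt((10 + 2256) - 237) = sqrt(2266 - 237) = sqrt(2029)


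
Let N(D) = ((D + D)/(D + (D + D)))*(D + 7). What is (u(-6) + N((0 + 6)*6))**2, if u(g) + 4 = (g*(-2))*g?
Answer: 20164/9 ≈ 2240.4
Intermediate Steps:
u(g) = -4 - 2*g**2 (u(g) = -4 + (g*(-2))*g = -4 + (-2*g)*g = -4 - 2*g**2)
N(D) = 14/3 + 2*D/3 (N(D) = ((2*D)/(D + 2*D))*(7 + D) = ((2*D)/((3*D)))*(7 + D) = ((2*D)*(1/(3*D)))*(7 + D) = 2*(7 + D)/3 = 14/3 + 2*D/3)
(u(-6) + N((0 + 6)*6))**2 = ((-4 - 2*(-6)**2) + (14/3 + 2*((0 + 6)*6)/3))**2 = ((-4 - 2*36) + (14/3 + 2*(6*6)/3))**2 = ((-4 - 72) + (14/3 + (2/3)*36))**2 = (-76 + (14/3 + 24))**2 = (-76 + 86/3)**2 = (-142/3)**2 = 20164/9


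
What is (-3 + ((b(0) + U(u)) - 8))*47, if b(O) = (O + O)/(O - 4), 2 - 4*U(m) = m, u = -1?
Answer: -1927/4 ≈ -481.75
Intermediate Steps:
U(m) = ½ - m/4
b(O) = 2*O/(-4 + O) (b(O) = (2*O)/(-4 + O) = 2*O/(-4 + O))
(-3 + ((b(0) + U(u)) - 8))*47 = (-3 + ((2*0/(-4 + 0) + (½ - ¼*(-1))) - 8))*47 = (-3 + ((2*0/(-4) + (½ + ¼)) - 8))*47 = (-3 + ((2*0*(-¼) + ¾) - 8))*47 = (-3 + ((0 + ¾) - 8))*47 = (-3 + (¾ - 8))*47 = (-3 - 29/4)*47 = -41/4*47 = -1927/4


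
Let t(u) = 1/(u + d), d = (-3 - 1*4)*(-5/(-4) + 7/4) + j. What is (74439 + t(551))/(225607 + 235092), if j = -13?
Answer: 38484964/238181383 ≈ 0.16158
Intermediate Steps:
d = -34 (d = (-3 - 1*4)*(-5/(-4) + 7/4) - 13 = (-3 - 4)*(-5*(-1/4) + 7*(1/4)) - 13 = -7*(5/4 + 7/4) - 13 = -7*3 - 13 = -21 - 13 = -34)
t(u) = 1/(-34 + u) (t(u) = 1/(u - 34) = 1/(-34 + u))
(74439 + t(551))/(225607 + 235092) = (74439 + 1/(-34 + 551))/(225607 + 235092) = (74439 + 1/517)/460699 = (74439 + 1/517)*(1/460699) = (38484964/517)*(1/460699) = 38484964/238181383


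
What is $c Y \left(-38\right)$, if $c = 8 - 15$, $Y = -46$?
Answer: $-12236$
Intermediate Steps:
$c = -7$ ($c = 8 - 15 = -7$)
$c Y \left(-38\right) = \left(-7\right) \left(-46\right) \left(-38\right) = 322 \left(-38\right) = -12236$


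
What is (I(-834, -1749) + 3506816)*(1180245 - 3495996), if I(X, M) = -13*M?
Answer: -8173565889303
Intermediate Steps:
(I(-834, -1749) + 3506816)*(1180245 - 3495996) = (-13*(-1749) + 3506816)*(1180245 - 3495996) = (22737 + 3506816)*(-2315751) = 3529553*(-2315751) = -8173565889303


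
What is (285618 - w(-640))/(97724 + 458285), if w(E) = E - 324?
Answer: 286582/556009 ≈ 0.51543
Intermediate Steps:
w(E) = -324 + E
(285618 - w(-640))/(97724 + 458285) = (285618 - (-324 - 640))/(97724 + 458285) = (285618 - 1*(-964))/556009 = (285618 + 964)*(1/556009) = 286582*(1/556009) = 286582/556009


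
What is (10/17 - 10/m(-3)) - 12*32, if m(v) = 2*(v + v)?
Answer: -39023/102 ≈ -382.58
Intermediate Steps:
m(v) = 4*v (m(v) = 2*(2*v) = 4*v)
(10/17 - 10/m(-3)) - 12*32 = (10/17 - 10/(4*(-3))) - 12*32 = (10*(1/17) - 10/(-12)) - 384 = (10/17 - 10*(-1/12)) - 384 = (10/17 + ⅚) - 384 = 145/102 - 384 = -39023/102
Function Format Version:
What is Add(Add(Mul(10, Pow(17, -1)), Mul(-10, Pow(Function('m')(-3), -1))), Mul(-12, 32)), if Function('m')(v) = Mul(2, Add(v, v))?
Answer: Rational(-39023, 102) ≈ -382.58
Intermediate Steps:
Function('m')(v) = Mul(4, v) (Function('m')(v) = Mul(2, Mul(2, v)) = Mul(4, v))
Add(Add(Mul(10, Pow(17, -1)), Mul(-10, Pow(Function('m')(-3), -1))), Mul(-12, 32)) = Add(Add(Mul(10, Pow(17, -1)), Mul(-10, Pow(Mul(4, -3), -1))), Mul(-12, 32)) = Add(Add(Mul(10, Rational(1, 17)), Mul(-10, Pow(-12, -1))), -384) = Add(Add(Rational(10, 17), Mul(-10, Rational(-1, 12))), -384) = Add(Add(Rational(10, 17), Rational(5, 6)), -384) = Add(Rational(145, 102), -384) = Rational(-39023, 102)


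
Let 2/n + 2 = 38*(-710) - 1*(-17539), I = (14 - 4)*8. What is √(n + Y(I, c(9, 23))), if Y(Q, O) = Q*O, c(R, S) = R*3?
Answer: √192607718954/9443 ≈ 46.476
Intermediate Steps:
c(R, S) = 3*R
I = 80 (I = 10*8 = 80)
Y(Q, O) = O*Q
n = -2/9443 (n = 2/(-2 + (38*(-710) - 1*(-17539))) = 2/(-2 + (-26980 + 17539)) = 2/(-2 - 9441) = 2/(-9443) = 2*(-1/9443) = -2/9443 ≈ -0.00021180)
√(n + Y(I, c(9, 23))) = √(-2/9443 + (3*9)*80) = √(-2/9443 + 27*80) = √(-2/9443 + 2160) = √(20396878/9443) = √192607718954/9443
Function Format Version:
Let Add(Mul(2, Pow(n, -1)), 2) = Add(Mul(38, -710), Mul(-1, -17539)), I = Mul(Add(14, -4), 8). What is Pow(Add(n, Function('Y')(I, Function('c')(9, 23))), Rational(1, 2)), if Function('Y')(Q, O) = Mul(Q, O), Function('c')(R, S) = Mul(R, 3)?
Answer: Mul(Rational(1, 9443), Pow(192607718954, Rational(1, 2))) ≈ 46.476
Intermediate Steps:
Function('c')(R, S) = Mul(3, R)
I = 80 (I = Mul(10, 8) = 80)
Function('Y')(Q, O) = Mul(O, Q)
n = Rational(-2, 9443) (n = Mul(2, Pow(Add(-2, Add(Mul(38, -710), Mul(-1, -17539))), -1)) = Mul(2, Pow(Add(-2, Add(-26980, 17539)), -1)) = Mul(2, Pow(Add(-2, -9441), -1)) = Mul(2, Pow(-9443, -1)) = Mul(2, Rational(-1, 9443)) = Rational(-2, 9443) ≈ -0.00021180)
Pow(Add(n, Function('Y')(I, Function('c')(9, 23))), Rational(1, 2)) = Pow(Add(Rational(-2, 9443), Mul(Mul(3, 9), 80)), Rational(1, 2)) = Pow(Add(Rational(-2, 9443), Mul(27, 80)), Rational(1, 2)) = Pow(Add(Rational(-2, 9443), 2160), Rational(1, 2)) = Pow(Rational(20396878, 9443), Rational(1, 2)) = Mul(Rational(1, 9443), Pow(192607718954, Rational(1, 2)))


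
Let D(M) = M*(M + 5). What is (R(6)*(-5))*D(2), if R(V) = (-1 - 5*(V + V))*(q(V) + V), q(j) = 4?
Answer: 42700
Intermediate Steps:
D(M) = M*(5 + M)
R(V) = (-1 - 10*V)*(4 + V) (R(V) = (-1 - 5*(V + V))*(4 + V) = (-1 - 10*V)*(4 + V))
(R(6)*(-5))*D(2) = ((-4 - 41*6 - 10*6²)*(-5))*(2*(5 + 2)) = ((-4 - 246 - 10*36)*(-5))*(2*7) = ((-4 - 246 - 360)*(-5))*14 = -610*(-5)*14 = 3050*14 = 42700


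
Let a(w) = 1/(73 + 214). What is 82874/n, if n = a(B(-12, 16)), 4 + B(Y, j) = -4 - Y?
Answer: 23784838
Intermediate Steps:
B(Y, j) = -8 - Y (B(Y, j) = -4 + (-4 - Y) = -8 - Y)
a(w) = 1/287
n = 1/287 ≈ 0.0034843
82874/n = 82874/(1/287) = 82874*287 = 23784838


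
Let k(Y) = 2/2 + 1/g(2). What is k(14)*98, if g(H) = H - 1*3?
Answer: 0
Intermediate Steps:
g(H) = -3 + H (g(H) = H - 3 = -3 + H)
k(Y) = 0 (k(Y) = 2/2 + 1/(-3 + 2) = 2*(½) + 1/(-1) = 1 + 1*(-1) = 1 - 1 = 0)
k(14)*98 = 0*98 = 0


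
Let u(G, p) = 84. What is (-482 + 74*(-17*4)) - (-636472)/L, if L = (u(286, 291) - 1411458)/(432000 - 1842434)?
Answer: 444959716306/705687 ≈ 6.3053e+5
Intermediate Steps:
L = 705687/705217 (L = (84 - 1411458)/(432000 - 1842434) = -1411374/(-1410434) = -1411374*(-1/1410434) = 705687/705217 ≈ 1.0007)
(-482 + 74*(-17*4)) - (-636472)/L = (-482 + 74*(-17*4)) - (-636472)/705687/705217 = (-482 + 74*(-68)) - (-636472)*705217/705687 = (-482 - 5032) - 1*(-448850874424/705687) = -5514 + 448850874424/705687 = 444959716306/705687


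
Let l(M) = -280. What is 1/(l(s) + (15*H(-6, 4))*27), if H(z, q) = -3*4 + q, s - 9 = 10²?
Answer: -1/3520 ≈ -0.00028409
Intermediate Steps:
s = 109 (s = 9 + 10² = 9 + 100 = 109)
H(z, q) = -12 + q
1/(l(s) + (15*H(-6, 4))*27) = 1/(-280 + (15*(-12 + 4))*27) = 1/(-280 + (15*(-8))*27) = 1/(-280 - 120*27) = 1/(-280 - 3240) = 1/(-3520) = -1/3520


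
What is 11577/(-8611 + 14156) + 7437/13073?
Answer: 192584286/72489785 ≈ 2.6567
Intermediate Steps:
11577/(-8611 + 14156) + 7437/13073 = 11577/5545 + 7437*(1/13073) = 11577*(1/5545) + 7437/13073 = 11577/5545 + 7437/13073 = 192584286/72489785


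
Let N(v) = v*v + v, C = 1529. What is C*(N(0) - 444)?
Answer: -678876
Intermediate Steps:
N(v) = v + v² (N(v) = v² + v = v + v²)
C*(N(0) - 444) = 1529*(0*(1 + 0) - 444) = 1529*(0*1 - 444) = 1529*(0 - 444) = 1529*(-444) = -678876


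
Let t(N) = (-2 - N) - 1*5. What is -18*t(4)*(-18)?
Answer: -3564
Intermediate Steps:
t(N) = -7 - N (t(N) = (-2 - N) - 5 = -7 - N)
-18*t(4)*(-18) = -18*(-7 - 1*4)*(-18) = -18*(-7 - 4)*(-18) = -18*(-11)*(-18) = 198*(-18) = -3564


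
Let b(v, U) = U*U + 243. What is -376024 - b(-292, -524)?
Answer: -650843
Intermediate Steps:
b(v, U) = 243 + U² (b(v, U) = U² + 243 = 243 + U²)
-376024 - b(-292, -524) = -376024 - (243 + (-524)²) = -376024 - (243 + 274576) = -376024 - 1*274819 = -376024 - 274819 = -650843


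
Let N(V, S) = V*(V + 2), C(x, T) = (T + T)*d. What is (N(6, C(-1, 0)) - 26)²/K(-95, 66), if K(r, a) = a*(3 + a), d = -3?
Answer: 22/207 ≈ 0.10628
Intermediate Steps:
C(x, T) = -6*T (C(x, T) = (T + T)*(-3) = (2*T)*(-3) = -6*T)
N(V, S) = V*(2 + V)
(N(6, C(-1, 0)) - 26)²/K(-95, 66) = (6*(2 + 6) - 26)²/((66*(3 + 66))) = (6*8 - 26)²/((66*69)) = (48 - 26)²/4554 = 22²*(1/4554) = 484*(1/4554) = 22/207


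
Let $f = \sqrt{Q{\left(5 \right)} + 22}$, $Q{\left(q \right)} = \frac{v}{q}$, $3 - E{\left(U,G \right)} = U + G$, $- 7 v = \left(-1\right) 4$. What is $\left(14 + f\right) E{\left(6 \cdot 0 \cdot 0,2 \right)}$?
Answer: $14 + \frac{3 \sqrt{3010}}{35} \approx 18.703$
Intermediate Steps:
$v = \frac{4}{7}$ ($v = - \frac{\left(-1\right) 4}{7} = \left(- \frac{1}{7}\right) \left(-4\right) = \frac{4}{7} \approx 0.57143$)
$E{\left(U,G \right)} = 3 - G - U$ ($E{\left(U,G \right)} = 3 - \left(U + G\right) = 3 - \left(G + U\right) = 3 - G - U$)
$Q{\left(q \right)} = \frac{4}{7 q}$
$f = \frac{3 \sqrt{3010}}{35}$ ($f = \sqrt{\frac{4}{7 \cdot 5} + 22} = \sqrt{\frac{4}{7} \cdot \frac{1}{5} + 22} = \sqrt{\frac{4}{35} + 22} = \sqrt{\frac{774}{35}} = \frac{3 \sqrt{3010}}{35} \approx 4.7026$)
$\left(14 + f\right) E{\left(6 \cdot 0 \cdot 0,2 \right)} = \left(14 + \frac{3 \sqrt{3010}}{35}\right) \left(3 - 2 - 6 \cdot 0 \cdot 0\right) = \left(14 + \frac{3 \sqrt{3010}}{35}\right) \left(3 - 2 - 0 \cdot 0\right) = \left(14 + \frac{3 \sqrt{3010}}{35}\right) \left(3 - 2 - 0\right) = \left(14 + \frac{3 \sqrt{3010}}{35}\right) \left(3 - 2 + 0\right) = \left(14 + \frac{3 \sqrt{3010}}{35}\right) 1 = 14 + \frac{3 \sqrt{3010}}{35}$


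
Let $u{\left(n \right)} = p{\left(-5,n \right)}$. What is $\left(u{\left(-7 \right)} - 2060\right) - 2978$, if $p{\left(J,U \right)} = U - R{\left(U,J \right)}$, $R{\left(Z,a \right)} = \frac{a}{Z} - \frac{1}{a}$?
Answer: $- \frac{176607}{35} \approx -5045.9$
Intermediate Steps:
$R{\left(Z,a \right)} = - \frac{1}{a} + \frac{a}{Z}$
$p{\left(J,U \right)} = U + \frac{1}{J} - \frac{J}{U}$ ($p{\left(J,U \right)} = U - \left(- \frac{1}{J} + \frac{J}{U}\right) = U + \frac{1}{J} - \frac{J}{U}$)
$u{\left(n \right)} = - \frac{1}{5} + n + \frac{5}{n}$ ($u{\left(n \right)} = n + \frac{1}{-5} - - \frac{5}{n} = n - \frac{1}{5} + \frac{5}{n} = - \frac{1}{5} + n + \frac{5}{n}$)
$\left(u{\left(-7 \right)} - 2060\right) - 2978 = \left(\left(- \frac{1}{5} - 7 + \frac{5}{-7}\right) - 2060\right) - 2978 = \left(\left(- \frac{1}{5} - 7 + 5 \left(- \frac{1}{7}\right)\right) - 2060\right) - 2978 = \left(\left(- \frac{1}{5} - 7 - \frac{5}{7}\right) - 2060\right) - 2978 = \left(- \frac{277}{35} - 2060\right) - 2978 = - \frac{72377}{35} - 2978 = - \frac{176607}{35}$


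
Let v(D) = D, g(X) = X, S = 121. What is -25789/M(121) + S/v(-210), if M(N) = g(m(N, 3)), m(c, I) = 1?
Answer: -5415811/210 ≈ -25790.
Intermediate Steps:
M(N) = 1
-25789/M(121) + S/v(-210) = -25789/1 + 121/(-210) = -25789*1 + 121*(-1/210) = -25789 - 121/210 = -5415811/210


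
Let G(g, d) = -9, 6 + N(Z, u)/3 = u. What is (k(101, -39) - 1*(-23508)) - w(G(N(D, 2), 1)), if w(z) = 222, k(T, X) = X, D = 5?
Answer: 23247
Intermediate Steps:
N(Z, u) = -18 + 3*u
(k(101, -39) - 1*(-23508)) - w(G(N(D, 2), 1)) = (-39 - 1*(-23508)) - 1*222 = (-39 + 23508) - 222 = 23469 - 222 = 23247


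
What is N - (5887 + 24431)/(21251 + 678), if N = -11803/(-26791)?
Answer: -553421551/587499839 ≈ -0.94199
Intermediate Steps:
N = 11803/26791 (N = -11803*(-1/26791) = 11803/26791 ≈ 0.44056)
N - (5887 + 24431)/(21251 + 678) = 11803/26791 - (5887 + 24431)/(21251 + 678) = 11803/26791 - 30318/21929 = -553421551/587499839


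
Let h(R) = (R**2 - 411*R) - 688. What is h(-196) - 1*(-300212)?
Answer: 418496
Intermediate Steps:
h(R) = -688 + R**2 - 411*R
h(-196) - 1*(-300212) = (-688 + (-196)**2 - 411*(-196)) - 1*(-300212) = (-688 + 38416 + 80556) + 300212 = 118284 + 300212 = 418496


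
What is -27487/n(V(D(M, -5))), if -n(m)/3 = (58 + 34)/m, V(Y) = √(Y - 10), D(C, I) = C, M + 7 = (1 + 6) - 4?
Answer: 27487*I*√14/276 ≈ 372.63*I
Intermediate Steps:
M = -4 (M = -7 + ((1 + 6) - 4) = -7 + (7 - 4) = -7 + 3 = -4)
V(Y) = √(-10 + Y)
n(m) = -276/m (n(m) = -3*(58 + 34)/m = -276/m)
-27487/n(V(D(M, -5))) = -27487*(-√(-10 - 4)/276) = -27487*(-I*√14/276) = -(-27487)*I*√14/276 = 27487*I*√14/276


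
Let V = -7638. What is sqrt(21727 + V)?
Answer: sqrt(14089) ≈ 118.70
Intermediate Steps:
sqrt(21727 + V) = sqrt(21727 - 7638) = sqrt(14089)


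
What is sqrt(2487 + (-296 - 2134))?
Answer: sqrt(57) ≈ 7.5498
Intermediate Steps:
sqrt(2487 + (-296 - 2134)) = sqrt(2487 - 2430) = sqrt(57)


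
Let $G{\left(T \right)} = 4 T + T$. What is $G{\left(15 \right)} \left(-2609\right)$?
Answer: $-195675$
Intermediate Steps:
$G{\left(T \right)} = 5 T$
$G{\left(15 \right)} \left(-2609\right) = 5 \cdot 15 \left(-2609\right) = 75 \left(-2609\right) = -195675$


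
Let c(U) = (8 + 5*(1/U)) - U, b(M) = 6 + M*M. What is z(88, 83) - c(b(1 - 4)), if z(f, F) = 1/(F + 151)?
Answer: 1561/234 ≈ 6.6709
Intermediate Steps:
z(f, F) = 1/(151 + F)
b(M) = 6 + M²
c(U) = 8 - U + 5/U (c(U) = (8 + 5/U) - U = 8 - U + 5/U)
z(88, 83) - c(b(1 - 4)) = 1/(151 + 83) - (8 - (6 + (1 - 4)²) + 5/(6 + (1 - 4)²)) = 1/234 - (8 - (6 + (-3)²) + 5/(6 + (-3)²)) = 1/234 - (8 - (6 + 9) + 5/(6 + 9)) = 1/234 - (8 - 1*15 + 5/15) = 1/234 - (8 - 15 + 5*(1/15)) = 1/234 - (8 - 15 + ⅓) = 1/234 - 1*(-20/3) = 1/234 + 20/3 = 1561/234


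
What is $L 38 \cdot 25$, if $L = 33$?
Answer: $31350$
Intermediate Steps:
$L 38 \cdot 25 = 33 \cdot 38 \cdot 25 = 1254 \cdot 25 = 31350$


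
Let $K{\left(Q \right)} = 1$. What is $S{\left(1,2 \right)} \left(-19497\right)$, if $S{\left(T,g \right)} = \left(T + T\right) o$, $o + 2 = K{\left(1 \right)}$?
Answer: $38994$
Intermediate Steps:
$o = -1$ ($o = -2 + 1 = -1$)
$S{\left(T,g \right)} = - 2 T$ ($S{\left(T,g \right)} = \left(T + T\right) \left(-1\right) = 2 T \left(-1\right) = - 2 T$)
$S{\left(1,2 \right)} \left(-19497\right) = \left(-2\right) 1 \left(-19497\right) = \left(-2\right) \left(-19497\right) = 38994$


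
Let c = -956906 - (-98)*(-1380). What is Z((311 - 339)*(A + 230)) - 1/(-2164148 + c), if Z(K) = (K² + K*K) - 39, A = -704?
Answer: 1147166094651127/3256294 ≈ 3.5229e+8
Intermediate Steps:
c = -1092146 (c = -956906 - 1*135240 = -956906 - 135240 = -1092146)
Z(K) = -39 + 2*K² (Z(K) = (K² + K²) - 39 = 2*K² - 39 = -39 + 2*K²)
Z((311 - 339)*(A + 230)) - 1/(-2164148 + c) = (-39 + 2*((311 - 339)*(-704 + 230))²) - 1/(-2164148 - 1092146) = (-39 + 2*(-28*(-474))²) - 1/(-3256294) = (-39 + 2*13272²) - 1*(-1/3256294) = (-39 + 2*176145984) + 1/3256294 = (-39 + 352291968) + 1/3256294 = 352291929 + 1/3256294 = 1147166094651127/3256294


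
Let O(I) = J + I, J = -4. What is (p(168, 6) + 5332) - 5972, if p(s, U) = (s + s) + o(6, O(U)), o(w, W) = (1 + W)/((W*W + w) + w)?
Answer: -4861/16 ≈ -303.81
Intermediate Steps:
O(I) = -4 + I
o(w, W) = (1 + W)/(W² + 2*w) (o(w, W) = (1 + W)/((W² + w) + w) = (1 + W)/((w + W²) + w) = (1 + W)/(W² + 2*w))
p(s, U) = 2*s + (-3 + U)/(12 + (-4 + U)²) (p(s, U) = (s + s) + (1 + (-4 + U))/((-4 + U)² + 2*6) = 2*s + (-3 + U)/((-4 + U)² + 12) = 2*s + (-3 + U)/(12 + (-4 + U)²))
(p(168, 6) + 5332) - 5972 = ((-3 + 6 + 2*168*(12 + (-4 + 6)²))/(12 + (-4 + 6)²) + 5332) - 5972 = ((-3 + 6 + 2*168*(12 + 2²))/(12 + 2²) + 5332) - 5972 = ((-3 + 6 + 2*168*(12 + 4))/(12 + 4) + 5332) - 5972 = ((-3 + 6 + 2*168*16)/16 + 5332) - 5972 = ((-3 + 6 + 5376)/16 + 5332) - 5972 = ((1/16)*5379 + 5332) - 5972 = (5379/16 + 5332) - 5972 = 90691/16 - 5972 = -4861/16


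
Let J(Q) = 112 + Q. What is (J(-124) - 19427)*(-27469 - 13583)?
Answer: 798009828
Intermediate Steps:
(J(-124) - 19427)*(-27469 - 13583) = ((112 - 124) - 19427)*(-27469 - 13583) = (-12 - 19427)*(-41052) = -19439*(-41052) = 798009828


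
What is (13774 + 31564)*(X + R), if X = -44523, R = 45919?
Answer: 63291848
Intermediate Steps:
(13774 + 31564)*(X + R) = (13774 + 31564)*(-44523 + 45919) = 45338*1396 = 63291848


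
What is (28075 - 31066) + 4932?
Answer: 1941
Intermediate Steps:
(28075 - 31066) + 4932 = -2991 + 4932 = 1941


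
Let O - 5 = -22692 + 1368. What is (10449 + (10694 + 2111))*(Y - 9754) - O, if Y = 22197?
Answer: 289370841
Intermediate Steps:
O = -21319 (O = 5 + (-22692 + 1368) = 5 - 21324 = -21319)
(10449 + (10694 + 2111))*(Y - 9754) - O = (10449 + (10694 + 2111))*(22197 - 9754) - 1*(-21319) = (10449 + 12805)*12443 + 21319 = 23254*12443 + 21319 = 289349522 + 21319 = 289370841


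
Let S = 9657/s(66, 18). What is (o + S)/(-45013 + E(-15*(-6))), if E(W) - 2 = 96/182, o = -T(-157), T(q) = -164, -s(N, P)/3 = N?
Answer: -230685/90110966 ≈ -0.0025600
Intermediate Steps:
s(N, P) = -3*N
o = 164 (o = -1*(-164) = 164)
S = -1073/22 (S = 9657/((-3*66)) = 9657/(-198) = 9657*(-1/198) = -1073/22 ≈ -48.773)
E(W) = 230/91 (E(W) = 2 + 96/182 = 2 + 96*(1/182) = 2 + 48/91 = 230/91)
(o + S)/(-45013 + E(-15*(-6))) = (164 - 1073/22)/(-45013 + 230/91) = 2535/(22*(-4095953/91)) = (2535/22)*(-91/4095953) = -230685/90110966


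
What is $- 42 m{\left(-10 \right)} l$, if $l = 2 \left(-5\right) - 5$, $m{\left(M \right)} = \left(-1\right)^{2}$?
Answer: $630$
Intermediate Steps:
$m{\left(M \right)} = 1$
$l = -15$ ($l = -10 - 5 = -15$)
$- 42 m{\left(-10 \right)} l = \left(-42\right) 1 \left(-15\right) = \left(-42\right) \left(-15\right) = 630$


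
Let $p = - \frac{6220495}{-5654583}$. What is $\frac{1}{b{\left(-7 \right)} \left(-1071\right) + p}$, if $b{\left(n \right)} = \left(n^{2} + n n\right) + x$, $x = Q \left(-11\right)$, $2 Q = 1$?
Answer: $- \frac{11309166}{1120358361715} \approx -1.0094 \cdot 10^{-5}$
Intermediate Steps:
$Q = \frac{1}{2}$ ($Q = \frac{1}{2} \cdot 1 = \frac{1}{2} \approx 0.5$)
$x = - \frac{11}{2}$ ($x = \frac{1}{2} \left(-11\right) = - \frac{11}{2} \approx -5.5$)
$b{\left(n \right)} = - \frac{11}{2} + 2 n^{2}$ ($b{\left(n \right)} = \left(n^{2} + n n\right) - \frac{11}{2} = \left(n^{2} + n^{2}\right) - \frac{11}{2} = 2 n^{2} - \frac{11}{2} = - \frac{11}{2} + 2 n^{2}$)
$p = \frac{6220495}{5654583}$ ($p = \left(-6220495\right) \left(- \frac{1}{5654583}\right) = \frac{6220495}{5654583} \approx 1.1001$)
$\frac{1}{b{\left(-7 \right)} \left(-1071\right) + p} = \frac{1}{\left(- \frac{11}{2} + 2 \left(-7\right)^{2}\right) \left(-1071\right) + \frac{6220495}{5654583}} = \frac{1}{\left(- \frac{11}{2} + 2 \cdot 49\right) \left(-1071\right) + \frac{6220495}{5654583}} = \frac{1}{\left(- \frac{11}{2} + 98\right) \left(-1071\right) + \frac{6220495}{5654583}} = \frac{1}{\frac{185}{2} \left(-1071\right) + \frac{6220495}{5654583}} = \frac{1}{- \frac{198135}{2} + \frac{6220495}{5654583}} = \frac{1}{- \frac{1120358361715}{11309166}} = - \frac{11309166}{1120358361715}$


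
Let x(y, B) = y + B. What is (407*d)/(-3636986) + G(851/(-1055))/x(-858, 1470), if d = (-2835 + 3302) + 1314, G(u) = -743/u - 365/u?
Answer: 968474745709/473546488158 ≈ 2.0452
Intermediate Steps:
x(y, B) = B + y
G(u) = -1108/u
d = 1781 (d = 467 + 1314 = 1781)
(407*d)/(-3636986) + G(851/(-1055))/x(-858, 1470) = (407*1781)/(-3636986) + (-1108/(851/(-1055)))/(1470 - 858) = 724867*(-1/3636986) - 1108/(851*(-1/1055))/612 = -724867/3636986 - 1108/(-851/1055)*(1/612) = -724867/3636986 - 1108*(-1055/851)*(1/612) = -724867/3636986 + (1168940/851)*(1/612) = -724867/3636986 + 292235/130203 = 968474745709/473546488158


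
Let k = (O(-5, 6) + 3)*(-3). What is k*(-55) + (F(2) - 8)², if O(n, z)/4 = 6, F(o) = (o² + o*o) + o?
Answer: 4459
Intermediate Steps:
F(o) = o + 2*o² (F(o) = (o² + o²) + o = 2*o² + o = o + 2*o²)
O(n, z) = 24 (O(n, z) = 4*6 = 24)
k = -81 (k = (24 + 3)*(-3) = 27*(-3) = -81)
k*(-55) + (F(2) - 8)² = -81*(-55) + (2*(1 + 2*2) - 8)² = 4455 + (2*(1 + 4) - 8)² = 4455 + (2*5 - 8)² = 4455 + (10 - 8)² = 4455 + 2² = 4455 + 4 = 4459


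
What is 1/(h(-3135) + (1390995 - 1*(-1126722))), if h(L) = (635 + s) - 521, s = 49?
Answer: 1/2517880 ≈ 3.9716e-7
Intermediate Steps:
h(L) = 163 (h(L) = (635 + 49) - 521 = 684 - 521 = 163)
1/(h(-3135) + (1390995 - 1*(-1126722))) = 1/(163 + (1390995 - 1*(-1126722))) = 1/(163 + (1390995 + 1126722)) = 1/(163 + 2517717) = 1/2517880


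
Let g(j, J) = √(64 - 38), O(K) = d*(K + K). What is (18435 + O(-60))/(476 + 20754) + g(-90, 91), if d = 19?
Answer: 3231/4246 + √26 ≈ 5.8600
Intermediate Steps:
O(K) = 38*K (O(K) = 19*(K + K) = 19*(2*K) = 38*K)
g(j, J) = √26
(18435 + O(-60))/(476 + 20754) + g(-90, 91) = (18435 + 38*(-60))/(476 + 20754) + √26 = (18435 - 2280)/21230 + √26 = 16155*(1/21230) + √26 = 3231/4246 + √26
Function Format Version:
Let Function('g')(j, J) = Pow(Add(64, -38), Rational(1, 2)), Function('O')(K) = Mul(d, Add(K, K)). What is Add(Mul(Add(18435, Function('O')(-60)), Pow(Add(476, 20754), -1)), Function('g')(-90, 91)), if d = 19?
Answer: Add(Rational(3231, 4246), Pow(26, Rational(1, 2))) ≈ 5.8600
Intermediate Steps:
Function('O')(K) = Mul(38, K) (Function('O')(K) = Mul(19, Add(K, K)) = Mul(19, Mul(2, K)) = Mul(38, K))
Function('g')(j, J) = Pow(26, Rational(1, 2))
Add(Mul(Add(18435, Function('O')(-60)), Pow(Add(476, 20754), -1)), Function('g')(-90, 91)) = Add(Mul(Add(18435, Mul(38, -60)), Pow(Add(476, 20754), -1)), Pow(26, Rational(1, 2))) = Add(Mul(Add(18435, -2280), Pow(21230, -1)), Pow(26, Rational(1, 2))) = Add(Mul(16155, Rational(1, 21230)), Pow(26, Rational(1, 2))) = Add(Rational(3231, 4246), Pow(26, Rational(1, 2)))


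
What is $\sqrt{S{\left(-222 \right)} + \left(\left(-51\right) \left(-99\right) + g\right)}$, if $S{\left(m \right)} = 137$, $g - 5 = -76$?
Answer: $\sqrt{5115} \approx 71.519$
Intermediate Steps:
$g = -71$ ($g = 5 - 76 = -71$)
$\sqrt{S{\left(-222 \right)} + \left(\left(-51\right) \left(-99\right) + g\right)} = \sqrt{137 - -4978} = \sqrt{137 + \left(5049 - 71\right)} = \sqrt{137 + 4978} = \sqrt{5115}$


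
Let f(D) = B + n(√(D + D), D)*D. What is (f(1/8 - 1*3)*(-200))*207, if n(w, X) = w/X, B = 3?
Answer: -124200 - 20700*I*√23 ≈ -1.242e+5 - 99274.0*I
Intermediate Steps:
f(D) = 3 + √2*√D (f(D) = 3 + (√(D + D)/D)*D = 3 + (√(2*D)/D)*D = 3 + ((√2*√D)/D)*D = 3 + (√2/√D)*D = 3 + √2*√D)
(f(1/8 - 1*3)*(-200))*207 = ((3 + √2*√(1/8 - 1*3))*(-200))*207 = ((3 + √2*√(⅛ - 3))*(-200))*207 = ((3 + √2*√(-23/8))*(-200))*207 = ((3 + √2*(I*√46/4))*(-200))*207 = ((3 + I*√23/2)*(-200))*207 = (-600 - 100*I*√23)*207 = -124200 - 20700*I*√23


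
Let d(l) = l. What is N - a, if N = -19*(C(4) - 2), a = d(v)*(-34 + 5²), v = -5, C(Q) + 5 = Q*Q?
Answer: -216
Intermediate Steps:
C(Q) = -5 + Q² (C(Q) = -5 + Q*Q = -5 + Q²)
a = 45 (a = -5*(-34 + 5²) = -5*(-34 + 25) = -5*(-9) = 45)
N = -171 (N = -19*((-5 + 4²) - 2) = -19*((-5 + 16) - 2) = -19*(11 - 2) = -19*9 = -171)
N - a = -171 - 1*45 = -171 - 45 = -216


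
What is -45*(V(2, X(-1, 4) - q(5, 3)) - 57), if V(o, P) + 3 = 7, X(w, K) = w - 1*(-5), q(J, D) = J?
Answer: 2385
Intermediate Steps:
X(w, K) = 5 + w (X(w, K) = w + 5 = 5 + w)
V(o, P) = 4 (V(o, P) = -3 + 7 = 4)
-45*(V(2, X(-1, 4) - q(5, 3)) - 57) = -45*(4 - 57) = -45*(-53) = 2385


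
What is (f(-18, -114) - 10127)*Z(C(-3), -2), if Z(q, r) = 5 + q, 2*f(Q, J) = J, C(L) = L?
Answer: -20368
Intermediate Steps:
f(Q, J) = J/2
(f(-18, -114) - 10127)*Z(C(-3), -2) = ((½)*(-114) - 10127)*(5 - 3) = (-57 - 10127)*2 = -10184*2 = -20368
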